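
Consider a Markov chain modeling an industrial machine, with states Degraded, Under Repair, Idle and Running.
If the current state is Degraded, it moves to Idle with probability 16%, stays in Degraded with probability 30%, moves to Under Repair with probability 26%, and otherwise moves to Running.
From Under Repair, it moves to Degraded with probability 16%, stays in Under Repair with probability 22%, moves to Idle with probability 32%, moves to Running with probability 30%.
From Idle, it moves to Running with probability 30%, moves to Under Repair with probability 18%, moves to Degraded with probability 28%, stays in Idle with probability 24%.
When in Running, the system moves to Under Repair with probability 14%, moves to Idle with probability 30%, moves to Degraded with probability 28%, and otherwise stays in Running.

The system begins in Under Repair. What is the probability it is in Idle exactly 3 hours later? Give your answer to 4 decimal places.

Propagate the distribution vector 3 hours from Under Repair.
After 0 hours: (0.0000, 1.0000, 0.0000, 0.0000)
After 1 hour: (0.1600, 0.2200, 0.3200, 0.3000)
After 2 hours: (0.2568, 0.1896, 0.2628, 0.2908)
After 3 hours: (0.2624, 0.1965, 0.2521, 0.2890)
P(in Idle after 3 hours) = 0.2521

0.2521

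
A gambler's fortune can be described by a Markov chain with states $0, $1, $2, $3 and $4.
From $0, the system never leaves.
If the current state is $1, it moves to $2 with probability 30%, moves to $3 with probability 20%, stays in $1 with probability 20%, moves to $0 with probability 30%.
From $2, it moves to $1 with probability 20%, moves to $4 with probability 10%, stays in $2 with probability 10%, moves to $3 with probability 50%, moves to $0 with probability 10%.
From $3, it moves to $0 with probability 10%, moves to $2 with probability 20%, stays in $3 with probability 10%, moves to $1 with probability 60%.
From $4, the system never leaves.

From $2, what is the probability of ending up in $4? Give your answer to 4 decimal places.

0.1948

Let h(s) be the probability of absorption at $4 starting from transient state s. Then h($4) = 1 and h($0) = 0. By first-step analysis:
h($1) = 0.3·0 + 0.2·h($1) + 0.3·h($2) + 0.2·h($3)
h($2) = 0.1·0 + 0.2·h($1) + 0.1·h($2) + 0.5·h($3) + 0.1·1
h($3) = 0.1·0 + 0.6·h($1) + 0.2·h($2) + 0.1·h($3)
Solving: h($1) = 0.1006, h($2) = 0.1948, h($3) = 0.1104.
Starting from $2, the probability is 0.1948.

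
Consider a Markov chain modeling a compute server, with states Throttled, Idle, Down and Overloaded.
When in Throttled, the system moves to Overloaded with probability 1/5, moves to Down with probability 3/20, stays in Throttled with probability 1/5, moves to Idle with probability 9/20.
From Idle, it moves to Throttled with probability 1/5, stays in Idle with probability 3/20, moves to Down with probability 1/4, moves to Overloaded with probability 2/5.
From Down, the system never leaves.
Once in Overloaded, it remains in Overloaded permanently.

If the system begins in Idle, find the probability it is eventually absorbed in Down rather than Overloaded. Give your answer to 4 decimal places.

0.3898

Let h(s) be the probability of absorption at Down starting from transient state s. Then h(Down) = 1 and h(Overloaded) = 0. By first-step analysis:
h(Throttled) = 0.2·h(Throttled) + 0.45·h(Idle) + 0.15·1 + 0.2·0
h(Idle) = 0.2·h(Throttled) + 0.15·h(Idle) + 0.25·1 + 0.4·0
Solving: h(Throttled) = 0.4068, h(Idle) = 0.3898.
Starting from Idle, the probability is 0.3898.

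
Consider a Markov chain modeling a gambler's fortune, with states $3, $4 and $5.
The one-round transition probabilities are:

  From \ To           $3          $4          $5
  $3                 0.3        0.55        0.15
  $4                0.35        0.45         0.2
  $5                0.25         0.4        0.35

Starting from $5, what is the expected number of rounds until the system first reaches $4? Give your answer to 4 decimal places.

Let t(s) be the expected number of rounds to first reach $4 from state s, with t($4) = 0. Conditioning on the first round:
t($3) = 1 + 0.3·t($3) + 0.15·t($5)
t($5) = 1 + 0.25·t($3) + 0.35·t($5)
Solving: t($3) = 1.9162, t($5) = 2.2754.
Expected rounds from $5 to $4: 2.2754.

2.2754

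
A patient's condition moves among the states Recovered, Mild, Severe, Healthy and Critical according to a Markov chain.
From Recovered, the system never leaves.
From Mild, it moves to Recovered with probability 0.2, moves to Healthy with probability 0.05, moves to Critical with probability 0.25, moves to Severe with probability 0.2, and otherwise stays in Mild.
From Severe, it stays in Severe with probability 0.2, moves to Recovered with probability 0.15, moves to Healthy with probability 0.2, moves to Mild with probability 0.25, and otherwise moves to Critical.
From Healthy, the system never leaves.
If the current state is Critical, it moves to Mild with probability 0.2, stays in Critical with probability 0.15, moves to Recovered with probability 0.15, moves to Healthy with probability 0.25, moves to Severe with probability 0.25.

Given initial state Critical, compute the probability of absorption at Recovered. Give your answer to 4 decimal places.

Let h(s) be the probability of absorption at Recovered starting from transient state s. Then h(Recovered) = 1 and h(Healthy) = 0. By first-step analysis:
h(Mild) = 0.2·1 + 0.3·h(Mild) + 0.2·h(Severe) + 0.05·0 + 0.25·h(Critical)
h(Severe) = 0.15·1 + 0.25·h(Mild) + 0.2·h(Severe) + 0.2·0 + 0.2·h(Critical)
h(Critical) = 0.15·1 + 0.2·h(Mild) + 0.25·h(Severe) + 0.25·0 + 0.15·h(Critical)
Solving: h(Mild) = 0.5879, h(Severe) = 0.4856, h(Critical) = 0.4576.
Starting from Critical, the probability is 0.4576.

0.4576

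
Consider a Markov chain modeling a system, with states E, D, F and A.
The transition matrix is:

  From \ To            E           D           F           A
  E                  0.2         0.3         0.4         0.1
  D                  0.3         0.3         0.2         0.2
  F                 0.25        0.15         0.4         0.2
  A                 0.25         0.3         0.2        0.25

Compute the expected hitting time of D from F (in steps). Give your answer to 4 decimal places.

Let t(s) be the expected number of steps to first reach D from state s, with t(D) = 0. Conditioning on the first step:
t(E) = 1 + 0.2·t(E) + 0.4·t(F) + 0.1·t(A)
t(F) = 1 + 0.25·t(E) + 0.4·t(F) + 0.2·t(A)
t(A) = 1 + 0.25·t(E) + 0.2·t(F) + 0.25·t(A)
Solving: t(E) = 4.0845, t(F) = 4.6831, t(A) = 3.9437.
Expected steps from F to D: 4.6831.

4.6831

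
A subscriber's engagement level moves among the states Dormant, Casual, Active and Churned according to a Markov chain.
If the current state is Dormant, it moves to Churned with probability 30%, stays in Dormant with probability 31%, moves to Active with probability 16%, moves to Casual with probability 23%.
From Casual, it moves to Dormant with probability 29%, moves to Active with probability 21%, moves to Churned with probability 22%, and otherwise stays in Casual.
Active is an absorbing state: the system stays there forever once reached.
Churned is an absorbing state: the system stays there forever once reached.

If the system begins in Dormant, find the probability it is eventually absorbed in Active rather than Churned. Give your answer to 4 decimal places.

0.3801

Let h(s) be the probability of absorption at Active starting from transient state s. Then h(Active) = 1 and h(Churned) = 0. By first-step analysis:
h(Dormant) = 0.31·h(Dormant) + 0.23·h(Casual) + 0.16·1 + 0.3·0
h(Casual) = 0.29·h(Dormant) + 0.28·h(Casual) + 0.21·1 + 0.22·0
Solving: h(Dormant) = 0.3801, h(Casual) = 0.4448.
Starting from Dormant, the probability is 0.3801.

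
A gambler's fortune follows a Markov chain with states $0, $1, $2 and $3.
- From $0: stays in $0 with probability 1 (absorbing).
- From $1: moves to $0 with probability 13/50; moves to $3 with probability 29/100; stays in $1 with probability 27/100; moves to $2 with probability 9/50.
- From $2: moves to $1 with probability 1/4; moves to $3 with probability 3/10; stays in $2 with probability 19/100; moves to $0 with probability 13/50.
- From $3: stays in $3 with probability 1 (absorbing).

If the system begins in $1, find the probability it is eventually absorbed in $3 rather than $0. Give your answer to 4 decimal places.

0.5288

Let h(s) be the probability of absorption at $3 starting from transient state s. Then h($3) = 1 and h($0) = 0. By first-step analysis:
h($1) = 0.26·0 + 0.27·h($1) + 0.18·h($2) + 0.29·1
h($2) = 0.26·0 + 0.25·h($1) + 0.19·h($2) + 0.3·1
Solving: h($1) = 0.5288, h($2) = 0.5336.
Starting from $1, the probability is 0.5288.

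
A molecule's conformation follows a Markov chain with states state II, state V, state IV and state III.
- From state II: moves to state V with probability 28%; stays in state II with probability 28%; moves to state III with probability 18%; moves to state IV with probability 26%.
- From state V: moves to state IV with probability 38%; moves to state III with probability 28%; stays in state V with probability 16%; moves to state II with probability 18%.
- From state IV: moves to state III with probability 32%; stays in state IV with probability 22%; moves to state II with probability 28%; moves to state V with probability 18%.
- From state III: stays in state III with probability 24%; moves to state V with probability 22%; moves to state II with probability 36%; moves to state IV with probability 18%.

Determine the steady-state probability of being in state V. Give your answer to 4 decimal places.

0.2137

Let the stationary distribution be π with π = πP and π_1 + π_2 + π_3 + π_4 = 1.
π_1 = 0.28·π_1 + 0.18·π_2 + 0.28·π_3 + 0.36·π_4
π_2 = 0.28·π_1 + 0.16·π_2 + 0.18·π_3 + 0.22·π_4
π_3 = 0.26·π_1 + 0.38·π_2 + 0.22·π_3 + 0.18·π_4
Solving with the normalization constraint gives π = (0.2788, 0.2137, 0.2553, 0.2522).
So the stationary probability of state V is 0.2137.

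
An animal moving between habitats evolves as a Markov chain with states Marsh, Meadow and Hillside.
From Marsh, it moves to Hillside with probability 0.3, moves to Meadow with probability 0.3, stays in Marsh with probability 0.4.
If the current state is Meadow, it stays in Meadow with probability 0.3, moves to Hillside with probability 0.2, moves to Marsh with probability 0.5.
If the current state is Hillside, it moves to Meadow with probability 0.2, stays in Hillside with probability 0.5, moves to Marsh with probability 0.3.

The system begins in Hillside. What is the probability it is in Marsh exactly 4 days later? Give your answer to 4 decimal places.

Propagate the distribution vector 4 days from Hillside.
After 0 days: (0.0000, 0.0000, 1.0000)
After 1 day: (0.3000, 0.2000, 0.5000)
After 2 days: (0.3700, 0.2500, 0.3800)
After 3 days: (0.3870, 0.2620, 0.3510)
After 4 days: (0.3911, 0.2649, 0.3440)
P(in Marsh after 4 days) = 0.3911

0.3911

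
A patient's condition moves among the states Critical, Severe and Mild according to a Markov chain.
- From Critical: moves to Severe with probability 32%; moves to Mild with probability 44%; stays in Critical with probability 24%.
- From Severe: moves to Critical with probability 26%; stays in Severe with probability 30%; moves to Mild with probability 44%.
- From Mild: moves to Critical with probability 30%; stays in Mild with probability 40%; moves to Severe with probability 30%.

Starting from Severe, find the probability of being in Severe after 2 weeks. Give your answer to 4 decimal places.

Sum over the intermediate state after 1 week:
P = P(Severe→Critical)·P(Critical→Severe) + P(Severe→Severe)·P(Severe→Severe) + P(Severe→Mild)·P(Mild→Severe)
  = 0.26×0.32 + 0.3×0.3 + 0.44×0.3
  = 0.0832 + 0.0900 + 0.1320 = 0.3052

0.3052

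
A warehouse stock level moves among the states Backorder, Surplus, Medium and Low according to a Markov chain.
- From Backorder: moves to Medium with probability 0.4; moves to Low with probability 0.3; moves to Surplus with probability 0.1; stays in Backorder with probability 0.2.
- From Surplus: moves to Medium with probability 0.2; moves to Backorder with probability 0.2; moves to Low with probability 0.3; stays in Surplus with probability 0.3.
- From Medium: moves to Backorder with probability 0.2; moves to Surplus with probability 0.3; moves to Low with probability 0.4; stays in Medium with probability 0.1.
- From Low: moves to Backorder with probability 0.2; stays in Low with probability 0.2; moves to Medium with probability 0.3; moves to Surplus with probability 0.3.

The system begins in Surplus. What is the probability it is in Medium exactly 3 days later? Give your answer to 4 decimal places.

Propagate the distribution vector 3 days from Surplus.
After 0 days: (0.0000, 1.0000, 0.0000, 0.0000)
After 1 day: (0.2000, 0.3000, 0.2000, 0.3000)
After 2 days: (0.2000, 0.2600, 0.2500, 0.2900)
After 3 days: (0.2000, 0.2600, 0.2440, 0.2960)
P(in Medium after 3 days) = 0.2440

0.2440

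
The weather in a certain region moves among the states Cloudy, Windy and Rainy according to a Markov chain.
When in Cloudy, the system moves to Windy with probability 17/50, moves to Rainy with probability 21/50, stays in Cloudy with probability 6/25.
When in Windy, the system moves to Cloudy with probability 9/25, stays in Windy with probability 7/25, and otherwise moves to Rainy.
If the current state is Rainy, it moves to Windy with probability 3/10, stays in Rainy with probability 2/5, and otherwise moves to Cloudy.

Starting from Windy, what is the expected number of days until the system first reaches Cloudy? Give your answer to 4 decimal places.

2.9630

Let t(s) be the expected number of days to first reach Cloudy from state s, with t(Cloudy) = 0. Conditioning on the first day:
t(Windy) = 1 + 0.28·t(Windy) + 0.36·t(Rainy)
t(Rainy) = 1 + 0.3·t(Windy) + 0.4·t(Rainy)
Solving: t(Windy) = 2.9630, t(Rainy) = 3.1481.
Expected days from Windy to Cloudy: 2.9630.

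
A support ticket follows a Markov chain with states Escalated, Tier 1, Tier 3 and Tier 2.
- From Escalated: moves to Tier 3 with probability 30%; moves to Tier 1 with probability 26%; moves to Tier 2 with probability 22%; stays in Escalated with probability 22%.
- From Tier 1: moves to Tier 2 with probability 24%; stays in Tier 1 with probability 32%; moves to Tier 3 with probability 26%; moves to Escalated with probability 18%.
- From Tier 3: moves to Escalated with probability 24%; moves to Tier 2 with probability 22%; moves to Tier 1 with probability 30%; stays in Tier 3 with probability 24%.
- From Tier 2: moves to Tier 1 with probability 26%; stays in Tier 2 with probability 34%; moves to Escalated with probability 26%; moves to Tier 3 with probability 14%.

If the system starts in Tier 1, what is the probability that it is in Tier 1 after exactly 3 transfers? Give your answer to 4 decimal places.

Propagate the distribution vector 3 transfers from Tier 1.
After 0 transfers: (0.0000, 1.0000, 0.0000, 0.0000)
After 1 transfer: (0.1800, 0.3200, 0.2600, 0.2400)
After 2 transfers: (0.2220, 0.2896, 0.2332, 0.2552)
After 3 transfers: (0.2233, 0.2867, 0.2336, 0.2564)
P(in Tier 1 after 3 transfers) = 0.2867

0.2867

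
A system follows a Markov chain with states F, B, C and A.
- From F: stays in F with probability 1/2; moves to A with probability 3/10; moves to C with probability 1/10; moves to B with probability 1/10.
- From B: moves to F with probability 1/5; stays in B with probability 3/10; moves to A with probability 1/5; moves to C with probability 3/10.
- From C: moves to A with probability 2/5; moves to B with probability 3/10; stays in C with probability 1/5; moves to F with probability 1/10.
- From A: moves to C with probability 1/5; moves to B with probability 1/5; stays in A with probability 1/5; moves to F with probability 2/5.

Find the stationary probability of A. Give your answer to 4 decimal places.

Let the stationary distribution be π with π = πP and π_1 + π_2 + π_3 + π_4 = 1.
π_1 = 0.5·π_1 + 0.2·π_2 + 0.1·π_3 + 0.4·π_4
π_2 = 0.1·π_1 + 0.3·π_2 + 0.3·π_3 + 0.2·π_4
π_3 = 0.1·π_1 + 0.3·π_2 + 0.2·π_3 + 0.2·π_4
Solving with the normalization constraint gives π = (0.3364, 0.2056, 0.1869, 0.2710).
So the stationary probability of A is 0.2710.

0.2710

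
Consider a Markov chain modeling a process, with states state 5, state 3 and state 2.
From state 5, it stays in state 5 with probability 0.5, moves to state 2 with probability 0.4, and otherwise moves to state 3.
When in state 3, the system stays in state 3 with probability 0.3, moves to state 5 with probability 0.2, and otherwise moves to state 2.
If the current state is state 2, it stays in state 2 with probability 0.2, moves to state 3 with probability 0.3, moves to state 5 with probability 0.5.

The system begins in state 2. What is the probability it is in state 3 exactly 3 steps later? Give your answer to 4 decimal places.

0.2180

Propagate the distribution vector 3 steps from state 2.
After 0 steps: (0.0000, 0.0000, 1.0000)
After 1 step: (0.5000, 0.3000, 0.2000)
After 2 steps: (0.4100, 0.2000, 0.3900)
After 3 steps: (0.4400, 0.2180, 0.3420)
P(in state 3 after 3 steps) = 0.2180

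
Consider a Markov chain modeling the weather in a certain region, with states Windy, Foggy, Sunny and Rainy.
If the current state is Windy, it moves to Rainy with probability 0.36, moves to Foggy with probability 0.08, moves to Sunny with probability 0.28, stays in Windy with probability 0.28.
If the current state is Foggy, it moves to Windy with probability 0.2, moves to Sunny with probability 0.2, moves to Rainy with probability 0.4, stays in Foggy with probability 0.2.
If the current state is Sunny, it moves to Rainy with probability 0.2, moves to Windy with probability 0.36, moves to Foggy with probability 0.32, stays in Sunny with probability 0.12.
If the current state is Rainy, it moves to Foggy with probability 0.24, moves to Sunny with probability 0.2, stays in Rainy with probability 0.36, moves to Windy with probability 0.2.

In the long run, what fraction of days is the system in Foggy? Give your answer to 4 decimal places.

0.2076

Let the stationary distribution be π with π = πP and π_1 + π_2 + π_3 + π_4 = 1.
π_1 = 0.28·π_1 + 0.2·π_2 + 0.36·π_3 + 0.2·π_4
π_2 = 0.08·π_1 + 0.2·π_2 + 0.32·π_3 + 0.24·π_4
π_3 = 0.28·π_1 + 0.2·π_2 + 0.12·π_3 + 0.2·π_4
Solving with the normalization constraint gives π = (0.2529, 0.2076, 0.2039, 0.3357).
So the stationary probability of Foggy is 0.2076.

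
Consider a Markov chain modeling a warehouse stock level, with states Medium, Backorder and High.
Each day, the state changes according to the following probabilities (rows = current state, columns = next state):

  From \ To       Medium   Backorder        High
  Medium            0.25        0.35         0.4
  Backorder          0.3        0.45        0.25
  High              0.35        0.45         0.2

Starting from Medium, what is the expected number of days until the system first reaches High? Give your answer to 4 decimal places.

Let t(s) be the expected number of days to first reach High from state s, with t(High) = 0. Conditioning on the first day:
t(Medium) = 1 + 0.25·t(Medium) + 0.35·t(Backorder)
t(Backorder) = 1 + 0.3·t(Medium) + 0.45·t(Backorder)
Solving: t(Medium) = 2.9268, t(Backorder) = 3.4146.
Expected days from Medium to High: 2.9268.

2.9268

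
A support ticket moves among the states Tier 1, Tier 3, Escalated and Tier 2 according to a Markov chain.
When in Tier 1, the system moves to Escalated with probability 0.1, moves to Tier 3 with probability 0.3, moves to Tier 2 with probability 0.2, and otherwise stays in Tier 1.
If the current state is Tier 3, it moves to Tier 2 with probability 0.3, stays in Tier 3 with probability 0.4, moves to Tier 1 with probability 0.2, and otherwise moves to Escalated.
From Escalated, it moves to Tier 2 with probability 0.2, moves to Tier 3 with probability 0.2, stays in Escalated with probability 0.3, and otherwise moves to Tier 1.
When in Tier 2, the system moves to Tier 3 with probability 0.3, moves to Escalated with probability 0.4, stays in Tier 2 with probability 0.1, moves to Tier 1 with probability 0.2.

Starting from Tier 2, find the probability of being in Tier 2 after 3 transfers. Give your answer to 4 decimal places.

Propagate the distribution vector 3 transfers from Tier 2.
After 0 transfers: (0.0000, 0.0000, 0.0000, 1.0000)
After 1 transfer: (0.2000, 0.3000, 0.4000, 0.1000)
After 2 transfers: (0.2800, 0.2900, 0.2100, 0.2200)
After 3 transfers: (0.2770, 0.3080, 0.2080, 0.2070)
P(in Tier 2 after 3 transfers) = 0.2070

0.2070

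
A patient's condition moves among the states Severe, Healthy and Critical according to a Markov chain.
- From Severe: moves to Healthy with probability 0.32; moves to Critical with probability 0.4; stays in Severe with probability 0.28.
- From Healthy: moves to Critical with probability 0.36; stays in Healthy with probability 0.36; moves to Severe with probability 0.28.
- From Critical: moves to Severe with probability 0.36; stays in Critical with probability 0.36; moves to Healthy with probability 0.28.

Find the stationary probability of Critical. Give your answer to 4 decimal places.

0.3724

Let the stationary distribution be π with π = πP and π_1 + π_2 + π_3 = 1.
π_1 = 0.28·π_1 + 0.28·π_2 + 0.36·π_3
π_2 = 0.32·π_1 + 0.36·π_2 + 0.28·π_3
Solving with the normalization constraint gives π = (0.3098, 0.3178, 0.3724).
So the stationary probability of Critical is 0.3724.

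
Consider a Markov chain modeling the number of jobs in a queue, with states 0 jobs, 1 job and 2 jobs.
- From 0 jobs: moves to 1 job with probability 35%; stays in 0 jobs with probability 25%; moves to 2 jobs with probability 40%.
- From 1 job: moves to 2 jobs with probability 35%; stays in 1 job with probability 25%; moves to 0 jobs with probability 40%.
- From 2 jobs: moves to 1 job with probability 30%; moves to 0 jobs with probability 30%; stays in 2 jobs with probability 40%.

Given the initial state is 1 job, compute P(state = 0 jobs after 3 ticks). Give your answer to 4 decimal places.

0.3155

Propagate the distribution vector 3 ticks from 1 job.
After 0 ticks: (0.0000, 1.0000, 0.0000)
After 1 tick: (0.4000, 0.2500, 0.3500)
After 2 ticks: (0.3050, 0.3075, 0.3875)
After 3 ticks: (0.3155, 0.2999, 0.3846)
P(in 0 jobs after 3 ticks) = 0.3155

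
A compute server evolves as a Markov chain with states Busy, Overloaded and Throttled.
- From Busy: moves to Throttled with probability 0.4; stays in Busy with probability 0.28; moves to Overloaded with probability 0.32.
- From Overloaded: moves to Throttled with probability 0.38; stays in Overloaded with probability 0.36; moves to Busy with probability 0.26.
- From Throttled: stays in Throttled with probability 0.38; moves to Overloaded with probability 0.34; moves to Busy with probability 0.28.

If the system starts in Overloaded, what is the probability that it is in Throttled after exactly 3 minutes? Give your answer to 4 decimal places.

0.3855

Propagate the distribution vector 3 minutes from Overloaded.
After 0 minutes: (0.0000, 1.0000, 0.0000)
After 1 minute: (0.2600, 0.3600, 0.3800)
After 2 minutes: (0.2728, 0.3420, 0.3852)
After 3 minutes: (0.2732, 0.3414, 0.3855)
P(in Throttled after 3 minutes) = 0.3855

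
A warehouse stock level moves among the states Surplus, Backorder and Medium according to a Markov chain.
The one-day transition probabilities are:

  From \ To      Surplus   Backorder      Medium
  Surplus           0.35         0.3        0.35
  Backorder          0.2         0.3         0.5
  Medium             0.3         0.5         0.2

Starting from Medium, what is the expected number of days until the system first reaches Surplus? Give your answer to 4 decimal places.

3.8710

Let t(s) be the expected number of days to first reach Surplus from state s, with t(Surplus) = 0. Conditioning on the first day:
t(Backorder) = 1 + 0.3·t(Backorder) + 0.5·t(Medium)
t(Medium) = 1 + 0.5·t(Backorder) + 0.2·t(Medium)
Solving: t(Backorder) = 4.1935, t(Medium) = 3.8710.
Expected days from Medium to Surplus: 3.8710.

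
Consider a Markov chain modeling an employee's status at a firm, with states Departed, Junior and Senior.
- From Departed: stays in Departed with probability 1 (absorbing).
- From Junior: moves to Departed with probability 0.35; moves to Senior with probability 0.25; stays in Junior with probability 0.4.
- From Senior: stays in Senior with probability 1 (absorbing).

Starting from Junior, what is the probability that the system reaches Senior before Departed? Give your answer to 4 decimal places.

Let h(s) be the probability of absorption at Senior starting from transient state s. Then h(Senior) = 1 and h(Departed) = 0. By first-step analysis:
h(Junior) = 0.35·0 + 0.4·h(Junior) + 0.25·1
Solving: h(Junior) = 0.4167.
Starting from Junior, the probability is 0.4167.

0.4167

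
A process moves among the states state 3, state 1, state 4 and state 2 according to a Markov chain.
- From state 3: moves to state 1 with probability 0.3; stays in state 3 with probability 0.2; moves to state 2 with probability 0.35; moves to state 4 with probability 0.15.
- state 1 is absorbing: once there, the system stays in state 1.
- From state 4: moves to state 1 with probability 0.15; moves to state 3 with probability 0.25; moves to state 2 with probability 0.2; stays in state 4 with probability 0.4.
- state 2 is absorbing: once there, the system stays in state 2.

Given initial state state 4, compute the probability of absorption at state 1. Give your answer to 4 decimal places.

Let h(s) be the probability of absorption at state 1 starting from transient state s. Then h(state 1) = 1 and h(state 2) = 0. By first-step analysis:
h(state 3) = 0.2·h(state 3) + 0.3·1 + 0.15·h(state 4) + 0.35·0
h(state 4) = 0.25·h(state 3) + 0.15·1 + 0.4·h(state 4) + 0.2·0
Solving: h(state 3) = 0.4576, h(state 4) = 0.4407.
Starting from state 4, the probability is 0.4407.

0.4407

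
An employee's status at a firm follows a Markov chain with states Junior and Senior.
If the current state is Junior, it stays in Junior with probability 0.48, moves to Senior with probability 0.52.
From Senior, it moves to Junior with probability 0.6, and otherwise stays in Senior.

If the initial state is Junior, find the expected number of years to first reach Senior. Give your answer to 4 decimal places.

1.9231

Let t(s) be the expected number of years to first reach Senior from state s, with t(Senior) = 0. Conditioning on the first year:
t(Junior) = 1 + 0.48·t(Junior)
Solving: t(Junior) = 1.9231.
Expected years from Junior to Senior: 1.9231.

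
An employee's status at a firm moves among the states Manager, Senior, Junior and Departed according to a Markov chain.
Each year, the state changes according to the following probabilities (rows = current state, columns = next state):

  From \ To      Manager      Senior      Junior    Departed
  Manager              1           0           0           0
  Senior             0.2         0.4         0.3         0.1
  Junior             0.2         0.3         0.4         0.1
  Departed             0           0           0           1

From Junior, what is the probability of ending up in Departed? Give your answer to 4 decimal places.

0.3333

Let h(s) be the probability of absorption at Departed starting from transient state s. Then h(Departed) = 1 and h(Manager) = 0. By first-step analysis:
h(Senior) = 0.2·0 + 0.4·h(Senior) + 0.3·h(Junior) + 0.1·1
h(Junior) = 0.2·0 + 0.3·h(Senior) + 0.4·h(Junior) + 0.1·1
Solving: h(Senior) = 0.3333, h(Junior) = 0.3333.
Starting from Junior, the probability is 0.3333.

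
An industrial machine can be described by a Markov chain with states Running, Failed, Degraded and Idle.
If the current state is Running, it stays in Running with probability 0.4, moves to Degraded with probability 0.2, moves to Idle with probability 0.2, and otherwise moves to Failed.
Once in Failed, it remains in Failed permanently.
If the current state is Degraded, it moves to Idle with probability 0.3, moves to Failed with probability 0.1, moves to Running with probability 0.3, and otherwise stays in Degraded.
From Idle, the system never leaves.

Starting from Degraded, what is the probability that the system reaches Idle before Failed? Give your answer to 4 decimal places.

Let h(s) be the probability of absorption at Idle starting from transient state s. Then h(Idle) = 1 and h(Failed) = 0. By first-step analysis:
h(Running) = 0.4·h(Running) + 0.2·0 + 0.2·h(Degraded) + 0.2·1
h(Degraded) = 0.3·h(Running) + 0.1·0 + 0.3·h(Degraded) + 0.3·1
Solving: h(Running) = 0.5556, h(Degraded) = 0.6667.
Starting from Degraded, the probability is 0.6667.

0.6667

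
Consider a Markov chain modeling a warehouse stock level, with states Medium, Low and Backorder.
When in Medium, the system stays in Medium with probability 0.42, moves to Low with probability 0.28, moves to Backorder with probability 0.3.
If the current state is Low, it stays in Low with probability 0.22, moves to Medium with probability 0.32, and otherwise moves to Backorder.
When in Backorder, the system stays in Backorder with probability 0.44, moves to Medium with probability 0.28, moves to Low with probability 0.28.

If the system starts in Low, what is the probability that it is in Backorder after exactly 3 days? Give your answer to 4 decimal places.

0.3986

Propagate the distribution vector 3 days from Low.
After 0 days: (0.0000, 1.0000, 0.0000)
After 1 day: (0.3200, 0.2200, 0.4600)
After 2 days: (0.3336, 0.2668, 0.3996)
After 3 days: (0.3374, 0.2640, 0.3986)
P(in Backorder after 3 days) = 0.3986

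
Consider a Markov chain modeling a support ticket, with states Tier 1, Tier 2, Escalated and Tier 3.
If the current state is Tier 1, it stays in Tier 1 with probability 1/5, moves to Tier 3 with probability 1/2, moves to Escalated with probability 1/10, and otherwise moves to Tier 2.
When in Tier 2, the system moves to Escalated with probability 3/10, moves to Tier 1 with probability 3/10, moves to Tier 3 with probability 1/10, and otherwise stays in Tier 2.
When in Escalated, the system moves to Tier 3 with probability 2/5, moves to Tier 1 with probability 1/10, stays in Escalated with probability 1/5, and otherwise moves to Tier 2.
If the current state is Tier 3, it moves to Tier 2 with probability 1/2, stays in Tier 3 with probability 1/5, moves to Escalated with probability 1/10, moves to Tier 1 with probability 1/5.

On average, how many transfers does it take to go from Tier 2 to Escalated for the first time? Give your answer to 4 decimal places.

4.8815

Let t(s) be the expected number of transfers to first reach Escalated from state s, with t(Escalated) = 0. Conditioning on the first transfer:
t(Tier 1) = 1 + 0.2·t(Tier 1) + 0.2·t(Tier 2) + 0.5·t(Tier 3)
t(Tier 2) = 1 + 0.3·t(Tier 1) + 0.3·t(Tier 2) + 0.1·t(Tier 3)
t(Tier 3) = 1 + 0.2·t(Tier 1) + 0.5·t(Tier 2) + 0.2·t(Tier 3)
Solving: t(Tier 1) = 6.1137, t(Tier 2) = 4.8815, t(Tier 3) = 5.8294.
Expected transfers from Tier 2 to Escalated: 4.8815.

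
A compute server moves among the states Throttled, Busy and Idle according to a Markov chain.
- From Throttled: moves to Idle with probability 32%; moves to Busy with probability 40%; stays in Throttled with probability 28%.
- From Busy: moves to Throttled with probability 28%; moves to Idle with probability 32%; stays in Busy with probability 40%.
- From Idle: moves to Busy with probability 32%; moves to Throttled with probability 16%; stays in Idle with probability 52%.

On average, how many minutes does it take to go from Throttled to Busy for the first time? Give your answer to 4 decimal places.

2.7174

Let t(s) be the expected number of minutes to first reach Busy from state s, with t(Busy) = 0. Conditioning on the first minute:
t(Throttled) = 1 + 0.28·t(Throttled) + 0.32·t(Idle)
t(Idle) = 1 + 0.16·t(Throttled) + 0.52·t(Idle)
Solving: t(Throttled) = 2.7174, t(Idle) = 2.9891.
Expected minutes from Throttled to Busy: 2.7174.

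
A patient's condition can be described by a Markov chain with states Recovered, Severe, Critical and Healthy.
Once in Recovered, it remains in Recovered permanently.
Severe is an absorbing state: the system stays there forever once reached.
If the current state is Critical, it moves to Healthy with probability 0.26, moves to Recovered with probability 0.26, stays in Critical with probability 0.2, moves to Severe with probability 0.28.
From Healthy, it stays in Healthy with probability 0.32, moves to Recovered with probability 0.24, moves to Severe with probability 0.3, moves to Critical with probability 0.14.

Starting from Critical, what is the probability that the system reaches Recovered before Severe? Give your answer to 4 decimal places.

Let h(s) be the probability of absorption at Recovered starting from transient state s. Then h(Recovered) = 1 and h(Severe) = 0. By first-step analysis:
h(Critical) = 0.26·1 + 0.28·0 + 0.2·h(Critical) + 0.26·h(Healthy)
h(Healthy) = 0.24·1 + 0.3·0 + 0.14·h(Critical) + 0.32·h(Healthy)
Solving: h(Critical) = 0.4712, h(Healthy) = 0.4500.
Starting from Critical, the probability is 0.4712.

0.4712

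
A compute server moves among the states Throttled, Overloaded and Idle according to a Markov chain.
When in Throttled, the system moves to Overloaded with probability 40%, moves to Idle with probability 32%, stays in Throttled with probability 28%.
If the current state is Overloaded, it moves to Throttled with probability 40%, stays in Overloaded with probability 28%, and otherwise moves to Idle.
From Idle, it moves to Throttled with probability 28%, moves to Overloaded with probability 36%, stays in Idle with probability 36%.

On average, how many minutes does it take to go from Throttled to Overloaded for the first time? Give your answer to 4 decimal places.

Let t(s) be the expected number of minutes to first reach Overloaded from state s, with t(Overloaded) = 0. Conditioning on the first minute:
t(Throttled) = 1 + 0.28·t(Throttled) + 0.32·t(Idle)
t(Idle) = 1 + 0.28·t(Throttled) + 0.36·t(Idle)
Solving: t(Throttled) = 2.5862, t(Idle) = 2.6940.
Expected minutes from Throttled to Overloaded: 2.5862.

2.5862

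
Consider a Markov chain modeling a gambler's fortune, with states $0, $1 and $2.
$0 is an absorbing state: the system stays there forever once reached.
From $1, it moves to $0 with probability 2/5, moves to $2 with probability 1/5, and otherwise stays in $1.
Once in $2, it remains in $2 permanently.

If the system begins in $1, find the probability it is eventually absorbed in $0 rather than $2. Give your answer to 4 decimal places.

Let h(s) be the probability of absorption at $0 starting from transient state s. Then h($0) = 1 and h($2) = 0. By first-step analysis:
h($1) = 0.4·1 + 0.4·h($1) + 0.2·0
Solving: h($1) = 0.6667.
Starting from $1, the probability is 0.6667.

0.6667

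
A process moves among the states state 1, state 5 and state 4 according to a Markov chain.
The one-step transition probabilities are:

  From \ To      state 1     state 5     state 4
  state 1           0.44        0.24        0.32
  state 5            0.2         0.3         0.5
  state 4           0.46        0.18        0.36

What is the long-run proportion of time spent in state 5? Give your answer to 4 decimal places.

Let the stationary distribution be π with π = πP and π_1 + π_2 + π_3 = 1.
π_1 = 0.44·π_1 + 0.2·π_2 + 0.46·π_3
π_2 = 0.24·π_1 + 0.3·π_2 + 0.18·π_3
Solving with the normalization constraint gives π = (0.3920, 0.2313, 0.3767).
So the stationary probability of state 5 is 0.2313.

0.2313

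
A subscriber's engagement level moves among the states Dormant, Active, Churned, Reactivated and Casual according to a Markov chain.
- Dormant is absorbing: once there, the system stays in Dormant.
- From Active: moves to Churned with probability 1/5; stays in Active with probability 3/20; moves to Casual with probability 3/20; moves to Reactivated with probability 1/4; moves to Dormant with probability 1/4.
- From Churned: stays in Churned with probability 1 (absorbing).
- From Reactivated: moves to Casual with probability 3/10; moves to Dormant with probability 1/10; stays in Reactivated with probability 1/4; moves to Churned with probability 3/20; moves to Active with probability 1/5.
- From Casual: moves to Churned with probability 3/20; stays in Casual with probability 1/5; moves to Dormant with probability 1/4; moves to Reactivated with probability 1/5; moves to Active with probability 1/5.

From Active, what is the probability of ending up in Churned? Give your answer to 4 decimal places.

Let h(s) be the probability of absorption at Churned starting from transient state s. Then h(Churned) = 1 and h(Dormant) = 0. By first-step analysis:
h(Active) = 0.25·0 + 0.15·h(Active) + 0.2·1 + 0.25·h(Reactivated) + 0.15·h(Casual)
h(Reactivated) = 0.1·0 + 0.2·h(Active) + 0.15·1 + 0.25·h(Reactivated) + 0.3·h(Casual)
h(Casual) = 0.25·0 + 0.2·h(Active) + 0.15·1 + 0.2·h(Reactivated) + 0.2·h(Casual)
Solving: h(Active) = 0.4544, h(Reactivated) = 0.4907, h(Casual) = 0.4238.
Starting from Active, the probability is 0.4544.

0.4544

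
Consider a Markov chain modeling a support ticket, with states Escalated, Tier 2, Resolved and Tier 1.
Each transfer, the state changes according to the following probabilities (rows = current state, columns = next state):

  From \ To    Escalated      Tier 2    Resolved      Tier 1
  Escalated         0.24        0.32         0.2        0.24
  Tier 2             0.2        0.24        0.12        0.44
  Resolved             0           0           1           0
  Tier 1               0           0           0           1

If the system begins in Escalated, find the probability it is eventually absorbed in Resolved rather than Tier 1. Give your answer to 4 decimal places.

0.3707

Let h(s) be the probability of absorption at Resolved starting from transient state s. Then h(Resolved) = 1 and h(Tier 1) = 0. By first-step analysis:
h(Escalated) = 0.24·h(Escalated) + 0.32·h(Tier 2) + 0.2·1 + 0.24·0
h(Tier 2) = 0.2·h(Escalated) + 0.24·h(Tier 2) + 0.12·1 + 0.44·0
Solving: h(Escalated) = 0.3707, h(Tier 2) = 0.2555.
Starting from Escalated, the probability is 0.3707.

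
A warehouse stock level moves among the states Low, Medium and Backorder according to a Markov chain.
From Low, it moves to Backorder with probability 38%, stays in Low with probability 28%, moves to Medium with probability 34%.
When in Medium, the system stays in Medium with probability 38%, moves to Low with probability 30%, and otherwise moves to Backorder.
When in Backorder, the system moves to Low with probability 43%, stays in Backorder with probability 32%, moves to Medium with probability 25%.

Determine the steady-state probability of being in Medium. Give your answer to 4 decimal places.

0.3223

Let the stationary distribution be π with π = πP and π_1 + π_2 + π_3 = 1.
π_1 = 0.28·π_1 + 0.3·π_2 + 0.43·π_3
π_2 = 0.34·π_1 + 0.38·π_2 + 0.25·π_3
Solving with the normalization constraint gives π = (0.3375, 0.3223, 0.3402).
So the stationary probability of Medium is 0.3223.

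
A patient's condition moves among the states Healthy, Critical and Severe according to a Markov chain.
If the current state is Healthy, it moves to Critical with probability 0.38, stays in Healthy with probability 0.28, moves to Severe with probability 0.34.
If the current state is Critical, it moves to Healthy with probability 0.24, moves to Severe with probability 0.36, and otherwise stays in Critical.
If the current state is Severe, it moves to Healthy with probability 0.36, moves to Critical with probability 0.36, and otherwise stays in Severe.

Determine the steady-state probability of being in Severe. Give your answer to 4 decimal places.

Let the stationary distribution be π with π = πP and π_1 + π_2 + π_3 = 1.
π_1 = 0.28·π_1 + 0.24·π_2 + 0.36·π_3
π_2 = 0.38·π_1 + 0.4·π_2 + 0.36·π_3
Solving with the normalization constraint gives π = (0.2910, 0.3811, 0.3279).
So the stationary probability of Severe is 0.3279.

0.3279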